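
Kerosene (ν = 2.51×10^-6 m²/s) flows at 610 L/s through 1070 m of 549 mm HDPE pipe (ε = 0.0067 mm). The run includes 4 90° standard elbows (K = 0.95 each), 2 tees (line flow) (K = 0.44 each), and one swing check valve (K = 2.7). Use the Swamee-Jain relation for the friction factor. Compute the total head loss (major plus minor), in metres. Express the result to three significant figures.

H_L ≈ 11.1 m

V = 4Q/(πD²) = 2.577 m/s; V²/2g = 0.3384 m
Re = 5.64×10^5, ε/D = 1.22×10^-5 → f = 0.01302 (Swamee-Jain)
Major: h_f = f(L/D)·V²/2g = 0.01302·1949·0.3384 = 8.592 m
Minor: ΣK = 7.38; h_m = ΣK·V²/2g = 2.498 m
Total H_L = 8.592 + 2.498 = 11.09 m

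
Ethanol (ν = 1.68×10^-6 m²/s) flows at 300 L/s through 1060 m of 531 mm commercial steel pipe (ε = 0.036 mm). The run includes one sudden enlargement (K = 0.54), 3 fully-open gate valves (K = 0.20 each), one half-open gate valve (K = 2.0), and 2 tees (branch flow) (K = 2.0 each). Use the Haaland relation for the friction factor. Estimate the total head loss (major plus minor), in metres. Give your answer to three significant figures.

V = 4Q/(πD²) = 1.355 m/s; V²/2g = 0.09354 m
Re = 4.28×10^5, ε/D = 6.78×10^-5 → f = 0.01418 (Haaland)
Major: h_f = f(L/D)·V²/2g = 0.01418·1996·0.09354 = 2.648 m
Minor: ΣK = 7.14; h_m = ΣK·V²/2g = 0.6679 m
Total H_L = 2.648 + 0.6679 = 3.316 m

H_L ≈ 3.32 m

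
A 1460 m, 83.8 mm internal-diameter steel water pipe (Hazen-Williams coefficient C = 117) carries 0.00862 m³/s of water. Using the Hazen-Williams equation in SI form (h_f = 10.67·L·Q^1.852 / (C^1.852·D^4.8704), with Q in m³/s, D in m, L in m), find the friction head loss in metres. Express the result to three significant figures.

h_f = 10.67·1460·0.00862^1.852 / (117^1.852·0.0838^4.8704) = 60.68 m

h_f ≈ 60.7 m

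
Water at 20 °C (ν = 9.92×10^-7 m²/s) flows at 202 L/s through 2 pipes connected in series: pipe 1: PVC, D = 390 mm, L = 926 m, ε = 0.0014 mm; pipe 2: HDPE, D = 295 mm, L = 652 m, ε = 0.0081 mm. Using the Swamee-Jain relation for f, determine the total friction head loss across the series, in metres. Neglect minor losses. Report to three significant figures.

H ≈ 16.6 m

Pipe 1: V = 1.691 m/s, Re = 6.65×10^5, ε/D = 3.59×10^-6, f = 0.01252, h_1 = f(L/D)V²/2g = 4.332 m
Pipe 2: V = 2.955 m/s, Re = 8.79×10^5, ε/D = 2.75×10^-5, f = 0.01245, h_2 = f(L/D)V²/2g = 12.25 m
Series → Q common, losses add: H = Σh = 16.59 m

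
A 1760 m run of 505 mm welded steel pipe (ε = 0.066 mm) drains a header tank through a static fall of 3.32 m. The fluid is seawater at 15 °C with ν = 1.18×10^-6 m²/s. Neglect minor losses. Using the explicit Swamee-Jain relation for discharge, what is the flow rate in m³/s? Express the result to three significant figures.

Q ≈ 0.225 m³/s

Swamee-Jain (Type II): Q = -0.965·√(gD⁵h_f/L)·ln[ε/(3.7D) + √(3.17ν²L/(gD³h_f))]
√(gD⁵h_f/L) = √(9.81·0.505⁵·3.32/1760) = 0.02465
ε/(3.7D) = 3.53×10^-5; √(3.17ν²L/(gD³h_f)) = 4.30×10^-5
Q = -0.965·0.02465·ln(7.836×10^-5) = 0.2249 m³/s
Check: V = 1.12 m/s, Re = 4.81×10^5, f = 0.01488, h_f = 3.33 m ≈ 3.32 m ✓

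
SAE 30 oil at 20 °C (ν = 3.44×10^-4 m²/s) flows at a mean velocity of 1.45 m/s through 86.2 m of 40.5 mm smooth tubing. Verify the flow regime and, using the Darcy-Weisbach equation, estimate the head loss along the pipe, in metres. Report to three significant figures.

h_f ≈ 85.5 m

Re = VD/ν = 1.45·0.04050/3.44×10^-4 = 171 → laminar (Re < 2300)
f = 64/Re = 0.3749
h_f = f(L/D)V²/(2g) = 0.3749·(86.2/0.04050)·1.45²/(2·9.81) = 85.51 m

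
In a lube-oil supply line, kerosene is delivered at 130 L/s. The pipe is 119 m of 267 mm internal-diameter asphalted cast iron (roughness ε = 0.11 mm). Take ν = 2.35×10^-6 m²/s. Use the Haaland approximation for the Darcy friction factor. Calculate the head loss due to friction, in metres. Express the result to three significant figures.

V = 4Q/(πD²) = 4·0.130/(π·0.267²) = 2.322 m/s
Re = VD/ν = 2.322·0.267/2.35×10^-6 = 2.64×10^5 → turbulent
ε/D = 0.11/267 = 4.12×10^-4
Haaland: f = 0.01772
h_f = f(L/D)V²/(2g) = 0.01772·(119/0.267)·2.322²/(2·9.81) = 2.170 m

h_f ≈ 2.17 m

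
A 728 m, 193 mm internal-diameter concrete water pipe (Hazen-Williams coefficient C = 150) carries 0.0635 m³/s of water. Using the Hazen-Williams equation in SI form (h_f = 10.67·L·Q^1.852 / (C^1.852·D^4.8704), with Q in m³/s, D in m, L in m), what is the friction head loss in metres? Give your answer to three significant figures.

h_f = 10.67·728·0.0635^1.852 / (150^1.852·0.193^4.8704) = 13.26 m

h_f ≈ 13.3 m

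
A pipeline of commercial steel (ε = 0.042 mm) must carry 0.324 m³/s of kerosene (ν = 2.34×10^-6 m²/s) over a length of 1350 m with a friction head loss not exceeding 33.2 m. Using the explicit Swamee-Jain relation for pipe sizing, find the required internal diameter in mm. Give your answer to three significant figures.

D ≈ 353 mm

Swamee-Jain (Type III): D = 0.66·[ε^1.25·(LQ²/(gh_f))^4.75 + ν·Q^9.4·(L/(gh_f))^5.2]^0.04
LQ²/(gh_f) = 0.4351; L/(gh_f) = 4.145
Term 1 = ε^1.25·(…)^4.75 = 6.49×10^-8; Term 2 = ν·Q^9.4·(…)^5.2 = 9.54×10^-8
D = 0.66·(6.49×10^-8 + 9.54×10^-8)^0.04 = 0.3530 m = 353 mm
Check: V = 3.31 m/s, Re = 4.99×10^5, f = 0.01469, h_f = 31.4 m ≈ 33.2 m ✓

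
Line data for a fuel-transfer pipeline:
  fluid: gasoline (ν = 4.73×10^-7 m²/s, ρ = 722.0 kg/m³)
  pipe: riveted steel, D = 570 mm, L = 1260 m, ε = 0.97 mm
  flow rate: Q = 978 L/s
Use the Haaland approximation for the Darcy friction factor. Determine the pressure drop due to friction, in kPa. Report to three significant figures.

Δp ≈ 264 kPa

V = 4Q/(πD²) = 4·0.978/(π·0.570²) = 3.833 m/s
Re = VD/ν = 3.833·0.570/4.73×10^-7 = 4.62×10^6 → turbulent
ε/D = 0.97/570 = 0.00170
Haaland: f = 0.02253
h_f = f(L/D)V²/(2g) = 0.02253·(1260/0.570)·3.833²/(2·9.81) = 37.29 m
Δp = ρg·h_f = 722.0·9.81·37.29 = 264.1 kPa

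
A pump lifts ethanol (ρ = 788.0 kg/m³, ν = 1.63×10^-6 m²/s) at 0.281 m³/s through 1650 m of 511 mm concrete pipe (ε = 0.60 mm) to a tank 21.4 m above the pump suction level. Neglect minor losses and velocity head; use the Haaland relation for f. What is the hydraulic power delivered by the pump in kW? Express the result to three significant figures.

P_hyd ≈ 60.6 kW

V = 4Q/(πD²) = 1.370 m/s; Re = 4.30×10^5; ε/D = 0.00117; f = 0.02101
h_f = f(L/D)V²/2g = 6.491 m
Total head H = z + h_f = 21.4 + 6.491 = 27.89 m
P_hyd = ρgQH = 788.0·9.81·0.281·27.89 = 60.58 kW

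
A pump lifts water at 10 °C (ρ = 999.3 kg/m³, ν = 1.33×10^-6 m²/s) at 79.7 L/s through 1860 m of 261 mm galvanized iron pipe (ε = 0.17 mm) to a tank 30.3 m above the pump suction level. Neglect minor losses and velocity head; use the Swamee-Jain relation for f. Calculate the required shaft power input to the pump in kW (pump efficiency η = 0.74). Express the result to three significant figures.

V = 4Q/(πD²) = 1.490 m/s; Re = 2.92×10^5; ε/D = 6.51×10^-4; f = 0.01918
h_f = f(L/D)V²/2g = 15.46 m
Total head H = z + h_f = 30.3 + 15.46 = 45.76 m
P_hyd = ρgQH = 999.3·9.81·0.0797·45.76 = 35.75 kW
P_shaft = P_hyd/η = 35.75/0.74 = 48.31 kW

P_shaft ≈ 48.3 kW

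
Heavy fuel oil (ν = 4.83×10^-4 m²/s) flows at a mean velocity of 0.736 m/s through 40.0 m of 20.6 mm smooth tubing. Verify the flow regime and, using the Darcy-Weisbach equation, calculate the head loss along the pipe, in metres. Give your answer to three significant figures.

h_f ≈ 109 m

Re = VD/ν = 0.736·0.02060/4.83×10^-4 = 31.4 → laminar (Re < 2300)
f = 64/Re = 2.039
h_f = f(L/D)V²/(2g) = 2.039·(40.0/0.02060)·0.736²/(2·9.81) = 109.3 m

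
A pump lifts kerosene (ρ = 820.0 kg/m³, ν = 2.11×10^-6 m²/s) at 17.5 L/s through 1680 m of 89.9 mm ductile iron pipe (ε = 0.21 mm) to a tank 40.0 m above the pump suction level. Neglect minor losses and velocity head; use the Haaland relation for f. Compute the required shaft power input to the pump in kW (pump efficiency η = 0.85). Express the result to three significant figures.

P_shaft ≈ 37.4 kW

V = 4Q/(πD²) = 2.757 m/s; Re = 1.17×10^5; ε/D = 0.00234; f = 0.02564
h_f = f(L/D)V²/2g = 185.7 m
Total head H = z + h_f = 40.0 + 185.7 = 225.7 m
P_hyd = ρgQH = 820.0·9.81·0.0175·225.7 = 31.77 kW
P_shaft = P_hyd/η = 31.77/0.85 = 37.37 kW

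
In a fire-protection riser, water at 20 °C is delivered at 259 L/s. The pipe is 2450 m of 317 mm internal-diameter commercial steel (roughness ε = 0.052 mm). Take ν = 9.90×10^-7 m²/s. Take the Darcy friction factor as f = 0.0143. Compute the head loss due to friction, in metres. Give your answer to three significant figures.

h_f ≈ 60.7 m

V = 4Q/(πD²) = 4·0.259/(π·0.317²) = 3.282 m/s
h_f = f(L/D)V²/(2g) = 0.01430·(2450/0.317)·3.282²/(2·9.81) = 60.66 m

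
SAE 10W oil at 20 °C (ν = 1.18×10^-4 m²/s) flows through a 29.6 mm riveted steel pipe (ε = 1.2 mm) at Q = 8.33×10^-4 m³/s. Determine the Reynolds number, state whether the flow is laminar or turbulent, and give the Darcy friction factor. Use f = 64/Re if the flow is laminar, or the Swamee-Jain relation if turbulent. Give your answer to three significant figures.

V = 4Q/(πD²) = 1.211 m/s
Re = VD/ν = 1.211·0.0296/1.18×10^-4 = 304
Re < 2300 → laminar → f = 64/Re = 0.2108

Re ≈ 304; laminar; f = 64/Re ≈ 0.211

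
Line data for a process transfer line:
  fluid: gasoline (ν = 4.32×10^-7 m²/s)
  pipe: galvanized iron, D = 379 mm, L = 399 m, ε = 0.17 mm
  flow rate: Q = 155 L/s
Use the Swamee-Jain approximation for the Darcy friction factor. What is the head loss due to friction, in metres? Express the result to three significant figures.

V = 4Q/(πD²) = 4·0.155/(π·0.379²) = 1.374 m/s
Re = VD/ν = 1.374·0.379/4.32×10^-7 = 1.21×10^6 → turbulent
ε/D = 0.17/379 = 4.49×10^-4
Swamee-Jain: f = 0.01685
h_f = f(L/D)V²/(2g) = 0.01685·(399/0.379)·1.374²/(2·9.81) = 1.706 m

h_f ≈ 1.71 m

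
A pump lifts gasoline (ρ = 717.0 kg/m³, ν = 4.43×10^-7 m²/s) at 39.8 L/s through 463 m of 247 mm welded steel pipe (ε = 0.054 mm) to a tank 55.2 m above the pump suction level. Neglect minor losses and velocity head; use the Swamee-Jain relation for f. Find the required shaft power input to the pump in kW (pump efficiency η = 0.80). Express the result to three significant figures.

V = 4Q/(πD²) = 0.8306 m/s; Re = 4.63×10^5; ε/D = 2.19×10^-4; f = 0.01578
h_f = f(L/D)V²/2g = 1.040 m
Total head H = z + h_f = 55.2 + 1.040 = 56.24 m
P_hyd = ρgQH = 717.0·9.81·0.0398·56.24 = 15.74 kW
P_shaft = P_hyd/η = 15.74/0.80 = 19.68 kW

P_shaft ≈ 19.7 kW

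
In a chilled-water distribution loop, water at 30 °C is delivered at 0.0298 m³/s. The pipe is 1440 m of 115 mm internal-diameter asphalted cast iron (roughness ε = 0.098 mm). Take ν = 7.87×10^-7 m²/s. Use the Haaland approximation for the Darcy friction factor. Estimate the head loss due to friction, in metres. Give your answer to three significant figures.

V = 4Q/(πD²) = 4·0.0298/(π·0.115²) = 2.869 m/s
Re = VD/ν = 2.869·0.115/7.87×10^-7 = 4.19×10^5 → turbulent
ε/D = 0.098/115 = 8.52×10^-4
Haaland: f = 0.01962
h_f = f(L/D)V²/(2g) = 0.01962·(1440/0.115)·2.869²/(2·9.81) = 103.1 m

h_f ≈ 103 m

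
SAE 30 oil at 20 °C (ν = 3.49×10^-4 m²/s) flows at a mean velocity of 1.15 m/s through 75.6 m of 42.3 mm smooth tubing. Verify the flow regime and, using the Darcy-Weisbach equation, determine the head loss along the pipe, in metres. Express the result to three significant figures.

Re = VD/ν = 1.15·0.04230/3.49×10^-4 = 139 → laminar (Re < 2300)
f = 64/Re = 0.4592
h_f = f(L/D)V²/(2g) = 0.4592·(75.6/0.04230)·1.15²/(2·9.81) = 55.32 m

h_f ≈ 55.3 m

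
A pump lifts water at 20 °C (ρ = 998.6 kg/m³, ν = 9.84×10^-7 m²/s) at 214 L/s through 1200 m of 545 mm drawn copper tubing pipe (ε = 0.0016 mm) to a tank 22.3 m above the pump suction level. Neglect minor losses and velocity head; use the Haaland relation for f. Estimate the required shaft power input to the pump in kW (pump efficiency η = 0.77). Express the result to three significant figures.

V = 4Q/(πD²) = 0.9173 m/s; Re = 5.08×10^5; ε/D = 2.94×10^-6; f = 0.01306
h_f = f(L/D)V²/2g = 1.233 m
Total head H = z + h_f = 22.3 + 1.233 = 23.53 m
P_hyd = ρgQH = 998.6·9.81·0.214·23.53 = 49.33 kW
P_shaft = P_hyd/η = 49.33/0.77 = 64.07 kW

P_shaft ≈ 64.1 kW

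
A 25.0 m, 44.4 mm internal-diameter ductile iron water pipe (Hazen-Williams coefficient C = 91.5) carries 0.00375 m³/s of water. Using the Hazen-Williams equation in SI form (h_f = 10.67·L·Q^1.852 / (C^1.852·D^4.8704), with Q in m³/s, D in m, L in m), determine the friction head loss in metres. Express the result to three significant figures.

h_f = 10.67·25.0·0.00375^1.852 / (91.5^1.852·0.0444^4.8704) = 7.735 m

h_f ≈ 7.73 m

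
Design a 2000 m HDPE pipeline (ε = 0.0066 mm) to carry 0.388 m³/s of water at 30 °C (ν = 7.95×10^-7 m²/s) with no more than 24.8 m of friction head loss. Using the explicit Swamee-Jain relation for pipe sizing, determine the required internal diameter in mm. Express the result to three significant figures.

Swamee-Jain (Type III): D = 0.66·[ε^1.25·(LQ²/(gh_f))^4.75 + ν·Q^9.4·(L/(gh_f))^5.2]^0.04
LQ²/(gh_f) = 1.238; L/(gh_f) = 8.221
Term 1 = ε^1.25·(…)^4.75 = 9.21×10^-7; Term 2 = ν·Q^9.4·(…)^5.2 = 6.21×10^-6
D = 0.66·(9.21×10^-7 + 6.21×10^-6)^0.04 = 0.4108 m = 411 mm
Check: V = 2.93 m/s, Re = 1.51×10^6, f = 0.01133, h_f = 24.1 m ≈ 24.8 m ✓

D ≈ 411 mm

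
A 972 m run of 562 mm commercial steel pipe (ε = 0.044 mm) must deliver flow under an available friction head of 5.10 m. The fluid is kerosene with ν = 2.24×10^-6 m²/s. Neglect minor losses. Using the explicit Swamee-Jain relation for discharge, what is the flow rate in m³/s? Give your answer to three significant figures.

Q ≈ 0.501 m³/s

Swamee-Jain (Type II): Q = -0.965·√(gD⁵h_f/L)·ln[ε/(3.7D) + √(3.17ν²L/(gD³h_f))]
√(gD⁵h_f/L) = √(9.81·0.562⁵·5.10/972) = 0.05372
ε/(3.7D) = 2.12×10^-5; √(3.17ν²L/(gD³h_f)) = 4.17×10^-5
Q = -0.965·0.05372·ln(6.288×10^-5) = 0.5015 m³/s
Check: V = 2.02 m/s, Re = 5.07×10^5, f = 0.01418, h_f = 5.11 m ≈ 5.10 m ✓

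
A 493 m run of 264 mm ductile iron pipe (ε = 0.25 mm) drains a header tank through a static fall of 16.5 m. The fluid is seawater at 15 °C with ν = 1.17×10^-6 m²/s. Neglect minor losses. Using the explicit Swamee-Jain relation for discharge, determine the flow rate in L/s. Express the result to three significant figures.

Q ≈ 162 L/s

Swamee-Jain (Type II): Q = -0.965·√(gD⁵h_f/L)·ln[ε/(3.7D) + √(3.17ν²L/(gD³h_f))]
√(gD⁵h_f/L) = √(9.81·0.264⁵·16.5/493) = 0.02052
ε/(3.7D) = 2.56×10^-4; √(3.17ν²L/(gD³h_f)) = 2.68×10^-5
Q = -0.965·0.02052·ln(2.827×10^-4) = 0.1618 m³/s
Check: V = 2.96 m/s, Re = 6.67×10^5, f = 0.01996, h_f = 16.6 m ≈ 16.5 m ✓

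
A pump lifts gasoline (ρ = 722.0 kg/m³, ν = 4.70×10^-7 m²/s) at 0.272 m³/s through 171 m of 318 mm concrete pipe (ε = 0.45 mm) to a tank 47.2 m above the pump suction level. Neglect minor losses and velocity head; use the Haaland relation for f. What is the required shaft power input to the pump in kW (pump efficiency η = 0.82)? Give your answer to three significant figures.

V = 4Q/(πD²) = 3.425 m/s; Re = 2.32×10^6; ε/D = 0.00142; f = 0.02154
h_f = f(L/D)V²/2g = 6.924 m
Total head H = z + h_f = 47.2 + 6.924 = 54.12 m
P_hyd = ρgQH = 722.0·9.81·0.272·54.12 = 104.3 kW
P_shaft = P_hyd/η = 104.3/0.82 = 127.2 kW

P_shaft ≈ 127 kW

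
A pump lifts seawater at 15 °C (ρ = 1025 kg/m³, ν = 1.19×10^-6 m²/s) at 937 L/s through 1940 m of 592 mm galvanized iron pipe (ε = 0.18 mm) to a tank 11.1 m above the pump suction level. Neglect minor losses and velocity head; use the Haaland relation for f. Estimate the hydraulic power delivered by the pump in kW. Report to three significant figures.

V = 4Q/(πD²) = 3.404 m/s; Re = 1.69×10^6; ε/D = 3.04×10^-4; f = 0.01539
h_f = f(L/D)V²/2g = 29.79 m
Total head H = z + h_f = 11.1 + 29.79 = 40.89 m
P_hyd = ρgQH = 1025·9.81·0.937·40.89 = 385.3 kW

P_hyd ≈ 385 kW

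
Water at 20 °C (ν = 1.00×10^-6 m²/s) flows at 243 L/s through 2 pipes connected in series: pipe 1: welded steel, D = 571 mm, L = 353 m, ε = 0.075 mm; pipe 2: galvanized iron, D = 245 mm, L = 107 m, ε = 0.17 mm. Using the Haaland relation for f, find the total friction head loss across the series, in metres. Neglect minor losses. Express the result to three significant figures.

Pipe 1: V = 0.9490 m/s, Re = 5.42×10^5, ε/D = 1.31×10^-4, f = 0.01449, h_1 = f(L/D)V²/2g = 0.4111 m
Pipe 2: V = 5.154 m/s, Re = 1.26×10^6, ε/D = 6.94×10^-4, f = 0.01831, h_2 = f(L/D)V²/2g = 10.83 m
Series → Q common, losses add: H = Σh = 11.24 m

H ≈ 11.2 m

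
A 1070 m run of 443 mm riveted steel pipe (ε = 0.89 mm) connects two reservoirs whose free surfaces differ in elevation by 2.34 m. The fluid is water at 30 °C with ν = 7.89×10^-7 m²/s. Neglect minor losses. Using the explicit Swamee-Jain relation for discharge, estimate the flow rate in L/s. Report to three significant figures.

Swamee-Jain (Type II): Q = -0.965·√(gD⁵h_f/L)·ln[ε/(3.7D) + √(3.17ν²L/(gD³h_f))]
√(gD⁵h_f/L) = √(9.81·0.443⁵·2.34/1070) = 0.01913
ε/(3.7D) = 5.43×10^-4; √(3.17ν²L/(gD³h_f)) = 3.25×10^-5
Q = -0.965·0.01913·ln(5.755×10^-4) = 0.1377 m³/s
Check: V = 0.894 m/s, Re = 5.02×10^5, f = 0.02393, h_f = 2.35 m ≈ 2.34 m ✓

Q ≈ 138 L/s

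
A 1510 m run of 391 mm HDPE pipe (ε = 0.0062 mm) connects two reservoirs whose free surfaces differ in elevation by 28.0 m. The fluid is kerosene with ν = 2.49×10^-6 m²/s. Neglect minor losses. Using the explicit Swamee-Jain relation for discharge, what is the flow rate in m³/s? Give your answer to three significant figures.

Swamee-Jain (Type II): Q = -0.965·√(gD⁵h_f/L)·ln[ε/(3.7D) + √(3.17ν²L/(gD³h_f))]
√(gD⁵h_f/L) = √(9.81·0.391⁵·28.0/1510) = 0.04077
ε/(3.7D) = 4.29×10^-6; √(3.17ν²L/(gD³h_f)) = 4.25×10^-5
Q = -0.965·0.04077·ln(4.680×10^-5) = 0.3923 m³/s
Check: V = 3.27 m/s, Re = 5.13×10^5, f = 0.01329, h_f = 27.9 m ≈ 28.0 m ✓

Q ≈ 0.392 m³/s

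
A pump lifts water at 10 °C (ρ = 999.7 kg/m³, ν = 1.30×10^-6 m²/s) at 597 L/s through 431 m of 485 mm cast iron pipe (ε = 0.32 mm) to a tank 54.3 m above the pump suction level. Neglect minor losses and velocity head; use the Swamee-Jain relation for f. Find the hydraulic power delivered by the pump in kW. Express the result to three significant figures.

V = 4Q/(πD²) = 3.231 m/s; Re = 1.21×10^6; ε/D = 6.60×10^-4; f = 0.01822
h_f = f(L/D)V²/2g = 8.618 m
Total head H = z + h_f = 54.3 + 8.618 = 62.92 m
P_hyd = ρgQH = 999.7·9.81·0.597·62.92 = 368.4 kW

P_hyd ≈ 368 kW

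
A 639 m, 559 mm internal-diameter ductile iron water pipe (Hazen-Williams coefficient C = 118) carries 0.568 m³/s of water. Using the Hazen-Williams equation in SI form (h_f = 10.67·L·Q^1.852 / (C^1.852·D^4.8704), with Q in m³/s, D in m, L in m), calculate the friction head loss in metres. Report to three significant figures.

h_f ≈ 5.91 m

h_f = 10.67·639·0.568^1.852 / (118^1.852·0.559^4.8704) = 5.913 m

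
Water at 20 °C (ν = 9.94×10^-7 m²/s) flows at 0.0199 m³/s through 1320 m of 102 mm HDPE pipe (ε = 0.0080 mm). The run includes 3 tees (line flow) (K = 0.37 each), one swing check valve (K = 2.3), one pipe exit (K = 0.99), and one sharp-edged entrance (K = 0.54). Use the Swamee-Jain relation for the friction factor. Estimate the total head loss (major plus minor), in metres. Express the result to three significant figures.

H_L ≈ 62.7 m

V = 4Q/(πD²) = 2.435 m/s; V²/2g = 0.3023 m
Re = 2.50×10^5, ε/D = 7.84×10^-5 → f = 0.01565 (Swamee-Jain)
Major: h_f = f(L/D)·V²/2g = 0.01565·12941·0.3023 = 61.23 m
Minor: ΣK = 4.94; h_m = ΣK·V²/2g = 1.493 m
Total H_L = 61.23 + 1.493 = 62.72 m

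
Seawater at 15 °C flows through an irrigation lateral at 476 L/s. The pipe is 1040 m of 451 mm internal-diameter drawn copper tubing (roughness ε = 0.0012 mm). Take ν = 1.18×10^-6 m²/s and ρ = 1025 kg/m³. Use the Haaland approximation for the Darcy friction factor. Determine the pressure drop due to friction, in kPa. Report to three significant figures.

V = 4Q/(πD²) = 4·0.476/(π·0.451²) = 2.980 m/s
Re = VD/ν = 2.980·0.451/1.18×10^-6 = 1.14×10^6 → turbulent
ε/D = 0.0012/451 = 2.66×10^-6
Haaland: f = 0.01138
h_f = f(L/D)V²/(2g) = 0.01138·(1040/0.451)·2.980²/(2·9.81) = 11.88 m
Δp = ρg·h_f = 1025·9.81·11.88 = 119.4 kPa

Δp ≈ 119 kPa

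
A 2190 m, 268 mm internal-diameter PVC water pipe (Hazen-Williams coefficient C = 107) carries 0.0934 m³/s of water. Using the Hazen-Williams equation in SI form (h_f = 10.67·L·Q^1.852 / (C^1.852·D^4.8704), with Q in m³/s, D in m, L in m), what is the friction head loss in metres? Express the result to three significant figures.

h_f ≈ 30.8 m

h_f = 10.67·2190·0.0934^1.852 / (107^1.852·0.268^4.8704) = 30.80 m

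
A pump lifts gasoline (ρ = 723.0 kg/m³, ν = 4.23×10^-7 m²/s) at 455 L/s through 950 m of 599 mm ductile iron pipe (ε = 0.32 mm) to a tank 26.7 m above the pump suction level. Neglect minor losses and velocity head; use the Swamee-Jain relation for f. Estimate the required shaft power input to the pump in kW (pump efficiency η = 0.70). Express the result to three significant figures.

P_shaft ≈ 140 kW

V = 4Q/(πD²) = 1.615 m/s; Re = 2.29×10^6; ε/D = 5.34×10^-4; f = 0.01723
h_f = f(L/D)V²/2g = 3.631 m
Total head H = z + h_f = 26.7 + 3.631 = 30.33 m
P_hyd = ρgQH = 723.0·9.81·0.455·30.33 = 97.88 kW
P_shaft = P_hyd/η = 97.88/0.70 = 139.8 kW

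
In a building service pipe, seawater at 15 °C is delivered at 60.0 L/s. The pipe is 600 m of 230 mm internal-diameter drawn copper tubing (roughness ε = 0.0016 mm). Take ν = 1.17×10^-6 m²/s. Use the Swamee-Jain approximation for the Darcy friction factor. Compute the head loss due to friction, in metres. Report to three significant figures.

V = 4Q/(πD²) = 4·0.0600/(π·0.230²) = 1.444 m/s
Re = VD/ν = 1.444·0.230/1.17×10^-6 = 2.84×10^5 → turbulent
ε/D = 0.0016/230 = 6.96×10^-6
Swamee-Jain: f = 0.01460
h_f = f(L/D)V²/(2g) = 0.01460·(600/0.230)·1.444²/(2·9.81) = 4.049 m

h_f ≈ 4.05 m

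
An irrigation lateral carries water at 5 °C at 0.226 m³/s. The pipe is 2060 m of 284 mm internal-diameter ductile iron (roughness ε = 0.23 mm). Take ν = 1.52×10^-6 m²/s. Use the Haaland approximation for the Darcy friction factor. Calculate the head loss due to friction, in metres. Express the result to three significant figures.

h_f ≈ 90.2 m

V = 4Q/(πD²) = 4·0.226/(π·0.284²) = 3.568 m/s
Re = VD/ν = 3.568·0.284/1.52×10^-6 = 6.67×10^5 → turbulent
ε/D = 0.23/284 = 8.10×10^-4
Haaland: f = 0.01916
h_f = f(L/D)V²/(2g) = 0.01916·(2060/0.284)·3.568²/(2·9.81) = 90.17 m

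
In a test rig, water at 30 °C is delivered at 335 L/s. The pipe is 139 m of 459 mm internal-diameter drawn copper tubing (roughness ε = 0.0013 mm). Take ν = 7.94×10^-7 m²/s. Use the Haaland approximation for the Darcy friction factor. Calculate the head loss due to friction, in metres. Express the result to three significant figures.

V = 4Q/(πD²) = 4·0.335/(π·0.459²) = 2.025 m/s
Re = VD/ν = 2.025·0.459/7.94×10^-7 = 1.17×10^6 → turbulent
ε/D = 0.0013/459 = 2.83×10^-6
Haaland: f = 0.01134
h_f = f(L/D)V²/(2g) = 0.01134·(139/0.459)·2.025²/(2·9.81) = 0.7172 m

h_f ≈ 0.717 m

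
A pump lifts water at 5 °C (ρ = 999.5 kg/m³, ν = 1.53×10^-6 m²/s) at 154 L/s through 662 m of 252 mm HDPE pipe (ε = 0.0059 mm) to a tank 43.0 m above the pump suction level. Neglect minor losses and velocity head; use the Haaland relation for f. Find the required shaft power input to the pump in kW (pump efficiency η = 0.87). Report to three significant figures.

P_shaft ≈ 104 kW

V = 4Q/(πD²) = 3.088 m/s; Re = 5.09×10^5; ε/D = 2.34×10^-5; f = 0.01331
h_f = f(L/D)V²/2g = 16.98 m
Total head H = z + h_f = 43.0 + 16.98 = 59.98 m
P_hyd = ρgQH = 999.5·9.81·0.154·59.98 = 90.57 kW
P_shaft = P_hyd/η = 90.57/0.87 = 104.1 kW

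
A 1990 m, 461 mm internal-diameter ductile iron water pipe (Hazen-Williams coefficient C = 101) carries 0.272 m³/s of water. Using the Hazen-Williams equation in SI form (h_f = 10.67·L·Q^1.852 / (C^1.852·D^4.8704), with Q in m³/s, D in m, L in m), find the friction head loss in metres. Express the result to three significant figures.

h_f ≈ 16.1 m

h_f = 10.67·1990·0.272^1.852 / (101^1.852·0.461^4.8704) = 16.06 m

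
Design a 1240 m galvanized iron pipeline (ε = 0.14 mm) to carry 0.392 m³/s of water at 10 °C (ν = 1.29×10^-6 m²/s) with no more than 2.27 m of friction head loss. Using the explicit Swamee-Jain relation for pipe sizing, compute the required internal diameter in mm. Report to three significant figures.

D ≈ 648 mm

Swamee-Jain (Type III): D = 0.66·[ε^1.25·(LQ²/(gh_f))^4.75 + ν·Q^9.4·(L/(gh_f))^5.2]^0.04
LQ²/(gh_f) = 8.557; L/(gh_f) = 55.68
Term 1 = ε^1.25·(…)^4.75 = 0.408; Term 2 = ν·Q^9.4·(…)^5.2 = 0.232
D = 0.66·(0.408 + 0.232)^0.04 = 0.6483 m = 648 mm
Check: V = 1.19 m/s, Re = 5.97×10^5, f = 0.01544, h_f = 2.12 m ≈ 2.27 m ✓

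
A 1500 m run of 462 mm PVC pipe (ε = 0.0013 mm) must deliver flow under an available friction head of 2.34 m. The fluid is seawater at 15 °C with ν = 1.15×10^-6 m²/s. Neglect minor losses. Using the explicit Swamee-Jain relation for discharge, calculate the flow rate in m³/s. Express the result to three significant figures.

Swamee-Jain (Type II): Q = -0.965·√(gD⁵h_f/L)·ln[ε/(3.7D) + √(3.17ν²L/(gD³h_f))]
√(gD⁵h_f/L) = √(9.81·0.462⁵·2.34/1500) = 0.01795
ε/(3.7D) = 7.61×10^-7; √(3.17ν²L/(gD³h_f)) = 5.27×10^-5
Q = -0.965·0.01795·ln(5.347×10^-5) = 0.1704 m³/s
Check: V = 1.02 m/s, Re = 4.08×10^5, f = 0.01362, h_f = 2.33 m ≈ 2.34 m ✓

Q ≈ 0.170 m³/s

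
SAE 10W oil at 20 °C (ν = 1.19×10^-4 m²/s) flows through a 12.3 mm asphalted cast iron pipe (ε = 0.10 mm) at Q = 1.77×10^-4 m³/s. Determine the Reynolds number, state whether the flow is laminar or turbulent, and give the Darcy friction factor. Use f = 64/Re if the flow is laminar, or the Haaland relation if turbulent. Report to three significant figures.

V = 4Q/(πD²) = 1.490 m/s
Re = VD/ν = 1.490·0.0123/1.19×10^-4 = 154
Re < 2300 → laminar → f = 64/Re = 0.4157

Re ≈ 154; laminar; f = 64/Re ≈ 0.416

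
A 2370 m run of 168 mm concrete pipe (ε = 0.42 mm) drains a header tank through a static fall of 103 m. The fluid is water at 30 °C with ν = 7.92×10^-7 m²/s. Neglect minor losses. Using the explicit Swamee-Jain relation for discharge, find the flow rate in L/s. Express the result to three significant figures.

Swamee-Jain (Type II): Q = -0.965·√(gD⁵h_f/L)·ln[ε/(3.7D) + √(3.17ν²L/(gD³h_f))]
√(gD⁵h_f/L) = √(9.81·0.168⁵·103/2370) = 0.007554
ε/(3.7D) = 6.76×10^-4; √(3.17ν²L/(gD³h_f)) = 3.14×10^-5
Q = -0.965·0.007554·ln(7.070×10^-4) = 0.05288 m³/s
Check: V = 2.39 m/s, Re = 5.06×10^5, f = 0.02529, h_f = 103 m ≈ 103 m ✓

Q ≈ 52.9 L/s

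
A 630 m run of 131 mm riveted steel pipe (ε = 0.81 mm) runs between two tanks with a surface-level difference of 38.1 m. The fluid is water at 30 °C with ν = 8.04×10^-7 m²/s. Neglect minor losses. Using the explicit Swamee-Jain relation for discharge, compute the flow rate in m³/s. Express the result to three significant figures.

Q ≈ 0.0294 m³/s

Swamee-Jain (Type II): Q = -0.965·√(gD⁵h_f/L)·ln[ε/(3.7D) + √(3.17ν²L/(gD³h_f))]
√(gD⁵h_f/L) = √(9.81·0.131⁵·38.1/630) = 0.004784
ε/(3.7D) = 0.00167; √(3.17ν²L/(gD³h_f)) = 3.92×10^-5
Q = -0.965·0.004784·ln(0.001710) = 0.02941 m³/s
Check: V = 2.18 m/s, Re = 3.56×10^5, f = 0.03277, h_f = 38.2 m ≈ 38.1 m ✓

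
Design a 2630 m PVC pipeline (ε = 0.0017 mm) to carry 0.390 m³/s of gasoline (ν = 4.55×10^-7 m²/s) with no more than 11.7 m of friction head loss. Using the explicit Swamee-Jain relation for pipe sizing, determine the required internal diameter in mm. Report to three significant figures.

D ≈ 496 mm

Swamee-Jain (Type III): D = 0.66·[ε^1.25·(LQ²/(gh_f))^4.75 + ν·Q^9.4·(L/(gh_f))^5.2]^0.04
LQ²/(gh_f) = 3.485; L/(gh_f) = 22.91
Term 1 = ε^1.25·(…)^4.75 = 2.31×10^-5; Term 2 = ν·Q^9.4·(…)^5.2 = 7.70×10^-4
D = 0.66·(2.31×10^-5 + 7.70×10^-4)^0.04 = 0.4960 m = 496 mm
Check: V = 2.02 m/s, Re = 2.20×10^6, f = 0.01035, h_f = 11.4 m ≈ 11.7 m ✓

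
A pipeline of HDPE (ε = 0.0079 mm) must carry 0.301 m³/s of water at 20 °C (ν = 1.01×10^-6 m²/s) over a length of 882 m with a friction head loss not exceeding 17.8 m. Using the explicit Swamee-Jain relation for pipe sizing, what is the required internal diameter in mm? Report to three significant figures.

Swamee-Jain (Type III): D = 0.66·[ε^1.25·(LQ²/(gh_f))^4.75 + ν·Q^9.4·(L/(gh_f))^5.2]^0.04
LQ²/(gh_f) = 0.4576; L/(gh_f) = 5.051
Term 1 = ε^1.25·(…)^4.75 = 1.02×10^-8; Term 2 = ν·Q^9.4·(…)^5.2 = 5.76×10^-8
D = 0.66·(1.02×10^-8 + 5.76×10^-8)^0.04 = 0.3410 m = 341 mm
Check: V = 3.30 m/s, Re = 1.11×10^6, f = 0.01198, h_f = 17.1 m ≈ 17.8 m ✓

D ≈ 341 mm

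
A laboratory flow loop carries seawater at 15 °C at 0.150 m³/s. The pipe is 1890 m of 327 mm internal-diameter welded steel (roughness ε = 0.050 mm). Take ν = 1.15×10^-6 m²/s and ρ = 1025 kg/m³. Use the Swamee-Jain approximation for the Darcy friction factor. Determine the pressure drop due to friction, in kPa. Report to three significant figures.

V = 4Q/(πD²) = 4·0.150/(π·0.327²) = 1.786 m/s
Re = VD/ν = 1.786·0.327/1.15×10^-6 = 5.08×10^5 → turbulent
ε/D = 0.050/327 = 1.53×10^-4
Swamee-Jain: f = 0.01503
h_f = f(L/D)V²/(2g) = 0.01503·(1890/0.327)·1.786²/(2·9.81) = 14.12 m
Δp = ρg·h_f = 1025·9.81·14.12 = 142.0 kPa

Δp ≈ 142 kPa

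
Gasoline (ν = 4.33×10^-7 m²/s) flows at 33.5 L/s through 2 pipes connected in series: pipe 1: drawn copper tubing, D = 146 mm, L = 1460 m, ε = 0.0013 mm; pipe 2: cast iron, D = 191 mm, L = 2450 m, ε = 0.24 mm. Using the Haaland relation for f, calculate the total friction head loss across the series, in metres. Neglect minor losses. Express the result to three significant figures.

H ≈ 44.5 m

Pipe 1: V = 2.001 m/s, Re = 6.75×10^5, ε/D = 8.90×10^-6, f = 0.01251, h_1 = f(L/D)V²/2g = 25.54 m
Pipe 2: V = 1.169 m/s, Re = 5.16×10^5, ε/D = 0.00126, f = 0.02125, h_2 = f(L/D)V²/2g = 18.99 m
Series → Q common, losses add: H = Σh = 44.53 m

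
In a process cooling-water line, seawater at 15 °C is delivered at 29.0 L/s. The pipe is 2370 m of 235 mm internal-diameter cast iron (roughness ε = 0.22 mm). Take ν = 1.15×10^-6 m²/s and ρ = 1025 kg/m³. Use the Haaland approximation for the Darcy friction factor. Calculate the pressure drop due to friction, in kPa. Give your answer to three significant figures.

V = 4Q/(πD²) = 4·0.0290/(π·0.235²) = 0.6686 m/s
Re = VD/ν = 0.6686·0.235/1.15×10^-6 = 1.37×10^5 → turbulent
ε/D = 0.22/235 = 9.36×10^-4
Haaland: f = 0.02118
h_f = f(L/D)V²/(2g) = 0.02118·(2370/0.235)·0.6686²/(2·9.81) = 4.867 m
Δp = ρg·h_f = 1025·9.81·4.867 = 48.94 kPa

Δp ≈ 48.9 kPa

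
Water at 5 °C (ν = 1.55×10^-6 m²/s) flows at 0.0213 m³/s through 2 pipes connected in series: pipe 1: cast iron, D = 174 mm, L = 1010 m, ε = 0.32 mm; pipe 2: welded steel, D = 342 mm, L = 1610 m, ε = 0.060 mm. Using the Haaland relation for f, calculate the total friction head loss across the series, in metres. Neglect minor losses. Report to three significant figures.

H ≈ 6.10 m

Pipe 1: V = 0.8958 m/s, Re = 1.01×10^5, ε/D = 0.00184, f = 0.02453, h_1 = f(L/D)V²/2g = 5.824 m
Pipe 2: V = 0.2319 m/s, Re = 5.12×10^4, ε/D = 1.75×10^-4, f = 0.02113, h_2 = f(L/D)V²/2g = 0.2726 m
Series → Q common, losses add: H = Σh = 6.097 m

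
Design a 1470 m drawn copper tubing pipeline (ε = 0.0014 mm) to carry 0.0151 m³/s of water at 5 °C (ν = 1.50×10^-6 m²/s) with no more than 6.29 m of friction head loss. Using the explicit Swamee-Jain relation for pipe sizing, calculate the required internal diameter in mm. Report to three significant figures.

Swamee-Jain (Type III): D = 0.66·[ε^1.25·(LQ²/(gh_f))^4.75 + ν·Q^9.4·(L/(gh_f))^5.2]^0.04
LQ²/(gh_f) = 0.005432; L/(gh_f) = 23.82
Term 1 = ε^1.25·(…)^4.75 = 8.39×10^-19; Term 2 = ν·Q^9.4·(…)^5.2 = 1.66×10^-16
D = 0.66·(8.39×10^-19 + 1.66×10^-16)^0.04 = 0.1543 m = 154 mm
Check: V = 0.807 m/s, Re = 8.31×10^4, f = 0.01863, h_f = 5.90 m ≈ 6.29 m ✓

D ≈ 154 mm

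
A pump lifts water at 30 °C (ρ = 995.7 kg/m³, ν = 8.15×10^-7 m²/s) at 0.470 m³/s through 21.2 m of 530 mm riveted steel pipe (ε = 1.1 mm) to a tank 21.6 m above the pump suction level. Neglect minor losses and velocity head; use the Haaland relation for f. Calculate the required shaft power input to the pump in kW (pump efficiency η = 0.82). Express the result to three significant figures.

P_shaft ≈ 122 kW

V = 4Q/(πD²) = 2.130 m/s; Re = 1.39×10^6; ε/D = 0.00208; f = 0.02381
h_f = f(L/D)V²/2g = 0.2204 m
Total head H = z + h_f = 21.6 + 0.2204 = 21.82 m
P_hyd = ρgQH = 995.7·9.81·0.470·21.82 = 100.2 kW
P_shaft = P_hyd/η = 100.2/0.82 = 122.2 kW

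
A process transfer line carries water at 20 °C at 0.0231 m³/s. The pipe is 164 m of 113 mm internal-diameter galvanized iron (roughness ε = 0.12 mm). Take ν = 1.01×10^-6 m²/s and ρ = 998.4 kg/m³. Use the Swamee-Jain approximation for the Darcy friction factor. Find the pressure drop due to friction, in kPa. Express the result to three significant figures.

V = 4Q/(πD²) = 4·0.0231/(π·0.113²) = 2.303 m/s
Re = VD/ν = 2.303·0.113/1.01×10^-6 = 2.58×10^5 → turbulent
ε/D = 0.12/113 = 0.00106
Swamee-Jain: f = 0.02115
h_f = f(L/D)V²/(2g) = 0.02115·(164/0.113)·2.303²/(2·9.81) = 8.299 m
Δp = ρg·h_f = 998.4·9.81·8.299 = 81.28 kPa

Δp ≈ 81.3 kPa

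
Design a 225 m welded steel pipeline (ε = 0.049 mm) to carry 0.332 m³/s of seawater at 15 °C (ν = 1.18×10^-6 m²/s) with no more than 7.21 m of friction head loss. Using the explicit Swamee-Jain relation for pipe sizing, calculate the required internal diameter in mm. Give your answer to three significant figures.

Swamee-Jain (Type III): D = 0.66·[ε^1.25·(LQ²/(gh_f))^4.75 + ν·Q^9.4·(L/(gh_f))^5.2]^0.04
LQ²/(gh_f) = 0.3506; L/(gh_f) = 3.181
Term 1 = ε^1.25·(…)^4.75 = 2.82×10^-8; Term 2 = ν·Q^9.4·(…)^5.2 = 1.53×10^-8
D = 0.66·(2.82×10^-8 + 1.53×10^-8)^0.04 = 0.3350 m = 335 mm
Check: V = 3.77 m/s, Re = 1.07×10^6, f = 0.01408, h_f = 6.83 m ≈ 7.21 m ✓

D ≈ 335 mm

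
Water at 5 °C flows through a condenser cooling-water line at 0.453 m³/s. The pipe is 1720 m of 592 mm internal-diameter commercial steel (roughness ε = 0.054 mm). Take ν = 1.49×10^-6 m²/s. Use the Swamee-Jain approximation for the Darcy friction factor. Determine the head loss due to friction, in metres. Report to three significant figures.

V = 4Q/(πD²) = 4·0.453/(π·0.592²) = 1.646 m/s
Re = VD/ν = 1.646·0.592/1.49×10^-6 = 6.54×10^5 → turbulent
ε/D = 0.054/592 = 9.12×10^-5
Swamee-Jain: f = 0.01394
h_f = f(L/D)V²/(2g) = 0.01394·(1720/0.592)·1.646²/(2·9.81) = 5.590 m

h_f ≈ 5.59 m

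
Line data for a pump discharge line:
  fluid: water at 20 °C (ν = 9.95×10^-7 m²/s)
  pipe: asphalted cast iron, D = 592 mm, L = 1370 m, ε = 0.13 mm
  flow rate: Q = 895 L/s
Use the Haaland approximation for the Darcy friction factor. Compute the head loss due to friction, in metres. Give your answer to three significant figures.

V = 4Q/(πD²) = 4·0.895/(π·0.592²) = 3.252 m/s
Re = VD/ν = 3.252·0.592/9.95×10^-7 = 1.93×10^6 → turbulent
ε/D = 0.13/592 = 2.20×10^-4
Haaland: f = 0.01445
h_f = f(L/D)V²/(2g) = 0.01445·(1370/0.592)·3.252²/(2·9.81) = 18.02 m

h_f ≈ 18.0 m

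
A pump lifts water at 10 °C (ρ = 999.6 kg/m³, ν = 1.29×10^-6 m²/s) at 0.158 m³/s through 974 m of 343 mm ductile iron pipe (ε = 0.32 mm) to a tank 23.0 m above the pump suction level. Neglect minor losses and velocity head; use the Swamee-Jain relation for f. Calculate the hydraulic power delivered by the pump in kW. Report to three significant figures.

P_hyd ≈ 48.8 kW

V = 4Q/(πD²) = 1.710 m/s; Re = 4.55×10^5; ε/D = 9.33×10^-4; f = 0.02012
h_f = f(L/D)V²/2g = 8.515 m
Total head H = z + h_f = 23.0 + 8.515 = 31.51 m
P_hyd = ρgQH = 999.6·9.81·0.158·31.51 = 48.83 kW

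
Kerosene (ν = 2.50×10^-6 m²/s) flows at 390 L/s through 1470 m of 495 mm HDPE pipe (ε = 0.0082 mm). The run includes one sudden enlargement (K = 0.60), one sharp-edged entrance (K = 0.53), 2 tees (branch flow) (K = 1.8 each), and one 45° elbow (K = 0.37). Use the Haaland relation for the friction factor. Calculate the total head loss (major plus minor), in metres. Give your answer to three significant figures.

V = 4Q/(πD²) = 2.027 m/s; V²/2g = 0.2093 m
Re = 4.01×10^5, ε/D = 1.66×10^-5 → f = 0.01376 (Haaland)
Major: h_f = f(L/D)·V²/2g = 0.01376·2970·0.2093 = 8.553 m
Minor: ΣK = 5.10; h_m = ΣK·V²/2g = 1.068 m
Total H_L = 8.553 + 1.068 = 9.620 m

H_L ≈ 9.62 m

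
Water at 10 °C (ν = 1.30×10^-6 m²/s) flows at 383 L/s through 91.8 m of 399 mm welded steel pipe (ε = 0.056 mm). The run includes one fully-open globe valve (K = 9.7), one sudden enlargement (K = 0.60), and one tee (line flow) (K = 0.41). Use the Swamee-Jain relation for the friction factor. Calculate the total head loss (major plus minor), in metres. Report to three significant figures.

H_L ≈ 6.68 m

V = 4Q/(πD²) = 3.063 m/s; V²/2g = 0.4782 m
Re = 9.40×10^5, ε/D = 1.40×10^-4 → f = 0.01413 (Swamee-Jain)
Major: h_f = f(L/D)·V²/2g = 0.01413·230.1·0.4782 = 1.554 m
Minor: ΣK = 10.7; h_m = ΣK·V²/2g = 5.122 m
Total H_L = 1.554 + 5.122 = 6.676 m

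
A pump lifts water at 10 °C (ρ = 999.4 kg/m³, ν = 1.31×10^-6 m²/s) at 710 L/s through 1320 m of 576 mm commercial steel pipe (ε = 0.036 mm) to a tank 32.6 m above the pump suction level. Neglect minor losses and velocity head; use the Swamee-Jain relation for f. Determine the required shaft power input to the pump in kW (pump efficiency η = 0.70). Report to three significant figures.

V = 4Q/(πD²) = 2.725 m/s; Re = 1.20×10^6; ε/D = 6.25×10^-5; f = 0.01268
h_f = f(L/D)V²/2g = 11.00 m
Total head H = z + h_f = 32.6 + 11.00 = 43.60 m
P_hyd = ρgQH = 999.4·9.81·0.710·43.60 = 303.5 kW
P_shaft = P_hyd/η = 303.5/0.70 = 433.5 kW

P_shaft ≈ 434 kW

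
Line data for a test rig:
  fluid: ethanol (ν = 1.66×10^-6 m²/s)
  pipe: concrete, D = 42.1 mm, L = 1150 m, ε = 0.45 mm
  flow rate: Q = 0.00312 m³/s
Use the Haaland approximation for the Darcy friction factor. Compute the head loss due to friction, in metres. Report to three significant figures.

V = 4Q/(πD²) = 4·0.00312/(π·0.0421²) = 2.241 m/s
Re = VD/ν = 2.241·0.0421/1.66×10^-6 = 5.68×10^4 → turbulent
ε/D = 0.45/42.1 = 0.0107
Haaland: f = 0.03979
h_f = f(L/D)V²/(2g) = 0.03979·(1150/0.0421)·2.241²/(2·9.81) = 278.3 m

h_f ≈ 278 m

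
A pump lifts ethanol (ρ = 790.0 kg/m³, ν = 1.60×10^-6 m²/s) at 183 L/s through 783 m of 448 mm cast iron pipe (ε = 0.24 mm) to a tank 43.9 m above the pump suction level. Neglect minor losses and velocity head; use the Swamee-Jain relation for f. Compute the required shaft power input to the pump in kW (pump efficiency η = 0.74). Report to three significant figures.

V = 4Q/(πD²) = 1.161 m/s; Re = 3.25×10^5; ε/D = 5.36×10^-4; f = 0.01843
h_f = f(L/D)V²/2g = 2.213 m
Total head H = z + h_f = 43.9 + 2.213 = 46.11 m
P_hyd = ρgQH = 790.0·9.81·0.183·46.11 = 65.40 kW
P_shaft = P_hyd/η = 65.40/0.74 = 88.38 kW

P_shaft ≈ 88.4 kW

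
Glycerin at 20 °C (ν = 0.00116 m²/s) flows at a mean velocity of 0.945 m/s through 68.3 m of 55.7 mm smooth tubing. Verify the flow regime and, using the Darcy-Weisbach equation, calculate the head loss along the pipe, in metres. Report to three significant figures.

h_f ≈ 78.7 m

Re = VD/ν = 0.945·0.05570/0.00116 = 45.4 → laminar (Re < 2300)
f = 64/Re = 1.410
h_f = f(L/D)V²/(2g) = 1.410·(68.3/0.05570)·0.945²/(2·9.81) = 78.72 m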